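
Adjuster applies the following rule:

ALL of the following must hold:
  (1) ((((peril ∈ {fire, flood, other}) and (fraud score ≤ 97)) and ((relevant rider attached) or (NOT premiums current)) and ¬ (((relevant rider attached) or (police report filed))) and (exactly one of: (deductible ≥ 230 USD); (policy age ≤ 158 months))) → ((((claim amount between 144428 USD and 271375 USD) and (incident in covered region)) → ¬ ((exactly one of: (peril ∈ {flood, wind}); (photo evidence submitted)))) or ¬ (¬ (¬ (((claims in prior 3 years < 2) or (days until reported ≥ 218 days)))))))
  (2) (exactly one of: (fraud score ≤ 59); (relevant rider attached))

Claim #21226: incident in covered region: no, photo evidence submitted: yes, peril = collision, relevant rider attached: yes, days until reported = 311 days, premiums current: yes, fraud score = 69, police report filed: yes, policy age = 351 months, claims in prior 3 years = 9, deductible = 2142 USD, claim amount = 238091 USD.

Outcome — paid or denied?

Paid

Atomic conditions:
  peril ∈ {fire, flood, other}: collision is not in the set → false
  fraud score ≤ 97: 69 ≤ 97 is true
  relevant rider attached: yes → true
  NOT premiums current: yes → false
  police report filed: yes → true
  deductible ≥ 230 USD: 2142 ≥ 230 is true
  policy age ≤ 158 months: 351 ≤ 158 is false
  claim amount between 144428 USD and 271375 USD: 238091 in [144428, 271375] is true
  incident in covered region: no → false
  peril ∈ {flood, wind}: collision is not in the set → false
  photo evidence submitted: yes → true
  claims in prior 3 years < 2: 9 < 2 is false
  days until reported ≥ 218 days: 311 ≥ 218 is true
  fraud score ≤ 59: 69 ≤ 59 is false
Combine:
[1.1.1] false AND true = false
[1.1.2] true OR false = true
[1.1.3.1] true OR true = true
[1.1.3] NOT true = false
[1.1.4] exactly-one(true, false) = true
[1.1] false AND true AND false AND true = false
[1.2.1.1] true AND false = false
[1.2.1.2.1] exactly-one(false, true) = true
[1.2.1.2] NOT true = false
[1.2.1] false → false (antecedent false ⇒ implication holds) = true
[1.2.2.1.1.1] false OR true = true
[1.2.2.1.1] NOT true = false
[1.2.2.1] NOT false = true
[1.2.2] NOT true = false
[1.2] true OR false = true
[1] false → true (antecedent false ⇒ implication holds) = true
[2] exactly-one(false, true) = true
[root] true AND true = true
Overall: true → paid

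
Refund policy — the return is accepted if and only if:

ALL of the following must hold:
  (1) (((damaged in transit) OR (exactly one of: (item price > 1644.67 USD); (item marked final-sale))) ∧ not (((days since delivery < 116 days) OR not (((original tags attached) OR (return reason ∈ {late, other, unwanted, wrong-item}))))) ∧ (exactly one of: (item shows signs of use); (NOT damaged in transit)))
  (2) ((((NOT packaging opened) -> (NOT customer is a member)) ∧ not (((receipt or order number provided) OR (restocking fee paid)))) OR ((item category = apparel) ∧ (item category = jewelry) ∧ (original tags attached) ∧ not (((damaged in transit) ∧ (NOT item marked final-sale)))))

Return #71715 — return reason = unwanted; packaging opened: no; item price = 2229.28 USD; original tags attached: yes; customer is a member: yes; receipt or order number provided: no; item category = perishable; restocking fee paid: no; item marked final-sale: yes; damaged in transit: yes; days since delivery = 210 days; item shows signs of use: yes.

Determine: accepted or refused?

Refused

Atomic conditions:
  damaged in transit: yes → true
  item price > 1644.67 USD: 2229.28 > 1644.67 is true
  item marked final-sale: yes → true
  days since delivery < 116 days: 210 < 116 is false
  original tags attached: yes → true
  return reason ∈ {late, other, unwanted, wrong-item}: unwanted is in the set → true
  item shows signs of use: yes → true
  NOT damaged in transit: yes → false
  NOT packaging opened: no → true
  NOT customer is a member: yes → false
  receipt or order number provided: no → false
  restocking fee paid: no → false
  item category = apparel: perishable == apparel is false
  item category = jewelry: perishable == jewelry is false
  NOT item marked final-sale: yes → false
Combine:
[1.1.2] exactly-one(true, true) = false
[1.1] true OR false = true
[1.2.1.2.1] true OR true = true
[1.2.1.2] NOT true = false
[1.2.1] false OR false = false
[1.2] NOT false = true
[1.3] exactly-one(true, false) = true
[1] true AND true AND true = true
[2.1.1] true → false = false
[2.1.2.1] false OR false = false
[2.1.2] NOT false = true
[2.1] false AND true = false
[2.2.4.1] true AND false = false
[2.2.4] NOT false = true
[2.2] false AND false AND true AND true = false
[2] false OR false = false
[root] true AND false = false
Overall: false → refused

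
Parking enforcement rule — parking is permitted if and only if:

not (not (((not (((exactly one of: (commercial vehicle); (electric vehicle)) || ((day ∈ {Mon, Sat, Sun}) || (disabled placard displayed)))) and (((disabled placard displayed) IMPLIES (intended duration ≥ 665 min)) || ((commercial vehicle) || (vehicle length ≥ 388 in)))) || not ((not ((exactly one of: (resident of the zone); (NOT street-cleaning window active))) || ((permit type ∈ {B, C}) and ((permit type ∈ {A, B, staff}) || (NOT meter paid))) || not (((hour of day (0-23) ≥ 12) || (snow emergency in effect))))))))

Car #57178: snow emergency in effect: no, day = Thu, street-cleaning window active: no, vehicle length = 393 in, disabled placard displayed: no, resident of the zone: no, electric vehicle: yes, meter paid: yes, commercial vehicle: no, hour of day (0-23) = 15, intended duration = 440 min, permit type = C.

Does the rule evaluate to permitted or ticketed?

Permitted

Atomic conditions:
  commercial vehicle: no → false
  electric vehicle: yes → true
  day ∈ {Mon, Sat, Sun}: Thu is not in the set → false
  disabled placard displayed: no → false
  intended duration ≥ 665 min: 440 ≥ 665 is false
  vehicle length ≥ 388 in: 393 ≥ 388 is true
  resident of the zone: no → false
  NOT street-cleaning window active: no → true
  permit type ∈ {B, C}: C is in the set → true
  permit type ∈ {A, B, staff}: C is not in the set → false
  NOT meter paid: yes → false
  hour of day (0-23) ≥ 12: 15 ≥ 12 is true
  snow emergency in effect: no → false
Combine:
[1.1.1.1.1.1] exactly-one(false, true) = true
[1.1.1.1.1.2] false OR false = false
[1.1.1.1.1] true OR false = true
[1.1.1.1] NOT true = false
[1.1.1.2.1] false → false (antecedent false ⇒ implication holds) = true
[1.1.1.2.2] false OR true = true
[1.1.1.2] true OR true = true
[1.1.1] false AND true = false
[1.1.2.1.1.1] exactly-one(false, true) = true
[1.1.2.1.1] NOT true = false
[1.1.2.1.2.2] false OR false = false
[1.1.2.1.2] true AND false = false
[1.1.2.1.3.1] true OR false = true
[1.1.2.1.3] NOT true = false
[1.1.2.1] false OR false OR false = false
[1.1.2] NOT false = true
[1.1] false OR true = true
[1] NOT true = false
[root] NOT false = true
Overall: true → permitted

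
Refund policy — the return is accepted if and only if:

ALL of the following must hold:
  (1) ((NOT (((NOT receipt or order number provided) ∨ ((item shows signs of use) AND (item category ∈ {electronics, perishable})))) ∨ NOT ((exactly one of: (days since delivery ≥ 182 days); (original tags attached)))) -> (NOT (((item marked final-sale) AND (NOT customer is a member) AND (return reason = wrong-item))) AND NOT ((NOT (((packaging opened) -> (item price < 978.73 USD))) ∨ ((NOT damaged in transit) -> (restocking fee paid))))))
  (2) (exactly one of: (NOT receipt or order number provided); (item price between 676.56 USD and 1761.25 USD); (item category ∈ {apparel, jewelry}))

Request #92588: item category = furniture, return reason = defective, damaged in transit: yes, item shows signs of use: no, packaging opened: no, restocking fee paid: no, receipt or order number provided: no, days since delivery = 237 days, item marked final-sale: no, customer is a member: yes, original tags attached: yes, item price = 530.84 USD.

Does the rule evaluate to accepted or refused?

Refused

Atomic conditions:
  NOT receipt or order number provided: no → true
  item shows signs of use: no → false
  item category ∈ {electronics, perishable}: furniture is not in the set → false
  days since delivery ≥ 182 days: 237 ≥ 182 is true
  original tags attached: yes → true
  item marked final-sale: no → false
  NOT customer is a member: yes → false
  return reason = wrong-item: defective == wrong-item is false
  packaging opened: no → false
  item price < 978.73 USD: 530.84 < 978.73 is true
  NOT damaged in transit: yes → false
  restocking fee paid: no → false
  item price between 676.56 USD and 1761.25 USD: 530.84 in [676.56, 1761.25] is false
  item category ∈ {apparel, jewelry}: furniture is not in the set → false
Combine:
[1.1.1.1.2] false AND false = false
[1.1.1.1] true OR false = true
[1.1.1] NOT true = false
[1.1.2.1] exactly-one(true, true) = false
[1.1.2] NOT false = true
[1.1] false OR true = true
[1.2.1.1] false AND false AND false = false
[1.2.1] NOT false = true
[1.2.2.1.1.1] false → true (antecedent false ⇒ implication holds) = true
[1.2.2.1.1] NOT true = false
[1.2.2.1.2] false → false (antecedent false ⇒ implication holds) = true
[1.2.2.1] false OR true = true
[1.2.2] NOT true = false
[1.2] true AND false = false
[1] true → false = false
[2] exactly-one(true, false, false) = true
[root] false AND true = false
Overall: false → refused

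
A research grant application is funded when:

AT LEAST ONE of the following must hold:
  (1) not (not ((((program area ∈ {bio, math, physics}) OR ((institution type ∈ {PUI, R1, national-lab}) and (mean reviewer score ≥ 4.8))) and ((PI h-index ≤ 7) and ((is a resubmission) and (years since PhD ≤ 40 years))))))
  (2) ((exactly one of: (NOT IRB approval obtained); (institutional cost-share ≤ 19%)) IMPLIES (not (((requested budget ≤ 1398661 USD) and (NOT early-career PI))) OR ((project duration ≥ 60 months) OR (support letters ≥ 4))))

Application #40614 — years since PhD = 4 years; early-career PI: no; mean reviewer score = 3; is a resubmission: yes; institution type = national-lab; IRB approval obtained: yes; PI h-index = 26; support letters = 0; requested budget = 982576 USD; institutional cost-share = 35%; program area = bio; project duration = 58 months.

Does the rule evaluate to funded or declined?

Atomic conditions:
  program area ∈ {bio, math, physics}: bio is in the set → true
  institution type ∈ {PUI, R1, national-lab}: national-lab is in the set → true
  mean reviewer score ≥ 4.8: 3 ≥ 4.8 is false
  PI h-index ≤ 7: 26 ≤ 7 is false
  is a resubmission: yes → true
  years since PhD ≤ 40 years: 4 ≤ 40 is true
  NOT IRB approval obtained: yes → false
  institutional cost-share ≤ 19%: 35 ≤ 19 is false
  requested budget ≤ 1398661 USD: 982576 ≤ 1398661 is true
  NOT early-career PI: no → true
  project duration ≥ 60 months: 58 ≥ 60 is false
  support letters ≥ 4: 0 ≥ 4 is false
Combine:
[1.1.1.1.2] true AND false = false
[1.1.1.1] true OR false = true
[1.1.1.2.2] true AND true = true
[1.1.1.2] false AND true = false
[1.1.1] true AND false = false
[1.1] NOT false = true
[1] NOT true = false
[2.1] exactly-one(false, false) = false
[2.2.1.1] true AND true = true
[2.2.1] NOT true = false
[2.2.2] false OR false = false
[2.2] false OR false = false
[2] false → false (antecedent false ⇒ implication holds) = true
[root] false OR true = true
Overall: true → funded

Funded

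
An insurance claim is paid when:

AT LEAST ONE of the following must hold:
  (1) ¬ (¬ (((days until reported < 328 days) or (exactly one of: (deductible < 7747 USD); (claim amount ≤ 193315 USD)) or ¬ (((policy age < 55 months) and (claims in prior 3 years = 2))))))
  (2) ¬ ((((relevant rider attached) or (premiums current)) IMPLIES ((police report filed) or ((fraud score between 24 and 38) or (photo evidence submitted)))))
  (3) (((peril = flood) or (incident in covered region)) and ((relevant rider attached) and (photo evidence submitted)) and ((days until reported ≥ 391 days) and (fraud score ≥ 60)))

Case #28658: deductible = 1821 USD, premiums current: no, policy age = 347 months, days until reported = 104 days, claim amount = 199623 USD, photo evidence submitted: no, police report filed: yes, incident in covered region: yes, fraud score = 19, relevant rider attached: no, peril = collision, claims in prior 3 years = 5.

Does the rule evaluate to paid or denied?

Paid

Atomic conditions:
  days until reported < 328 days: 104 < 328 is true
  deductible < 7747 USD: 1821 < 7747 is true
  claim amount ≤ 193315 USD: 199623 ≤ 193315 is false
  policy age < 55 months: 347 < 55 is false
  claims in prior 3 years = 2: 5 == 2 is false
  relevant rider attached: no → false
  premiums current: no → false
  police report filed: yes → true
  fraud score between 24 and 38: 19 in [24, 38] is false
  photo evidence submitted: no → false
  peril = flood: collision == flood is false
  incident in covered region: yes → true
  days until reported ≥ 391 days: 104 ≥ 391 is false
  fraud score ≥ 60: 19 ≥ 60 is false
Combine:
[1.1.1.2] exactly-one(true, false) = true
[1.1.1.3.1] false AND false = false
[1.1.1.3] NOT false = true
[1.1.1] true OR true OR true = true
[1.1] NOT true = false
[1] NOT false = true
[2.1.1] false OR false = false
[2.1.2.2] false OR false = false
[2.1.2] true OR false = true
[2.1] false → true (antecedent false ⇒ implication holds) = true
[2] NOT true = false
[3.1] false OR true = true
[3.2] false AND false = false
[3.3] false AND false = false
[3] true AND false AND false = false
[root] true OR false OR false = true
Overall: true → paid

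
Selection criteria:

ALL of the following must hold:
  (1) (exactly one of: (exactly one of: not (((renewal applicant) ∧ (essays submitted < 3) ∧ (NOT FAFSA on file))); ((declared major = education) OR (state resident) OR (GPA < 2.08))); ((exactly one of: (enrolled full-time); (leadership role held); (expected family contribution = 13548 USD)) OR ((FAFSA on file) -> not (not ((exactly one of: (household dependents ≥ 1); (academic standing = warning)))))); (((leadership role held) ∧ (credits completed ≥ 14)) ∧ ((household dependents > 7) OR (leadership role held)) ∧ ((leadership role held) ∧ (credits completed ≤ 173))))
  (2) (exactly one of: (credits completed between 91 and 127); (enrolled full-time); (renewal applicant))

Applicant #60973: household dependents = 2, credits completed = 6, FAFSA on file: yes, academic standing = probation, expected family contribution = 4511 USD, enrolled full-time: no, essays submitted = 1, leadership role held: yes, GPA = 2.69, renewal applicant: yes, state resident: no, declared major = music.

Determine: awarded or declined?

Atomic conditions:
  renewal applicant: yes → true
  essays submitted < 3: 1 < 3 is true
  NOT FAFSA on file: yes → false
  declared major = education: music == education is false
  state resident: no → false
  GPA < 2.08: 2.69 < 2.08 is false
  enrolled full-time: no → false
  leadership role held: yes → true
  expected family contribution = 13548 USD: 4511 == 13548 is false
  FAFSA on file: yes → true
  household dependents ≥ 1: 2 ≥ 1 is true
  academic standing = warning: probation == warning is false
  credits completed ≥ 14: 6 ≥ 14 is false
  household dependents > 7: 2 > 7 is false
  credits completed ≤ 173: 6 ≤ 173 is true
  credits completed between 91 and 127: 6 in [91, 127] is false
Combine:
[1.1.1.1] true AND true AND false = false
[1.1.1] NOT false = true
[1.1.2] false OR false OR false = false
[1.1] exactly-one(true, false) = true
[1.2.1] exactly-one(false, true, false) = true
[1.2.2.2.1.1] exactly-one(true, false) = true
[1.2.2.2.1] NOT true = false
[1.2.2.2] NOT false = true
[1.2.2] true → true = true
[1.2] true OR true = true
[1.3.1] true AND false = false
[1.3.2] false OR true = true
[1.3.3] true AND true = true
[1.3] false AND true AND true = false
[1] exactly-one(true, true, false) = false
[2] exactly-one(false, false, true) = true
[root] false AND true = false
Overall: false → declined

Declined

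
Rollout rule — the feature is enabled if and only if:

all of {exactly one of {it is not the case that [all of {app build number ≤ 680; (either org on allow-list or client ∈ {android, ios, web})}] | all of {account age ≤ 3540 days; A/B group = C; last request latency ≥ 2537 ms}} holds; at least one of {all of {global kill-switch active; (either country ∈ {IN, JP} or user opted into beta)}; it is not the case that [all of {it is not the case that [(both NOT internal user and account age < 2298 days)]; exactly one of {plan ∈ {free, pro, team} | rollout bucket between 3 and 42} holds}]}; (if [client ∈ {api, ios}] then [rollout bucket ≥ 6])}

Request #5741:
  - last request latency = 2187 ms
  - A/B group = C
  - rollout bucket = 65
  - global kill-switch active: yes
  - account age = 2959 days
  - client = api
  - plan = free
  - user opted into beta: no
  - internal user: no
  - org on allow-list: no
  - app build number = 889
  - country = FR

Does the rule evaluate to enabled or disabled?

Disabled

Atomic conditions:
  app build number ≤ 680: 889 ≤ 680 is false
  org on allow-list: no → false
  client ∈ {android, ios, web}: api is not in the set → false
  account age ≤ 3540 days: 2959 ≤ 3540 is true
  A/B group = C: C == C is true
  last request latency ≥ 2537 ms: 2187 ≥ 2537 is false
  global kill-switch active: yes → true
  country ∈ {IN, JP}: FR is not in the set → false
  user opted into beta: no → false
  NOT internal user: no → true
  account age < 2298 days: 2959 < 2298 is false
  plan ∈ {free, pro, team}: free is in the set → true
  rollout bucket between 3 and 42: 65 in [3, 42] is false
  client ∈ {api, ios}: api is in the set → true
  rollout bucket ≥ 6: 65 ≥ 6 is true
Combine:
[1.1.1.2] false OR false = false
[1.1.1] false AND false = false
[1.1] NOT false = true
[1.2] true AND true AND false = false
[1] exactly-one(true, false) = true
[2.1.2] false OR false = false
[2.1] true AND false = false
[2.2.1.1.1] true AND false = false
[2.2.1.1] NOT false = true
[2.2.1.2] exactly-one(true, false) = true
[2.2.1] true AND true = true
[2.2] NOT true = false
[2] false OR false = false
[3] true → true = true
[root] true AND false AND true = false
Overall: false → disabled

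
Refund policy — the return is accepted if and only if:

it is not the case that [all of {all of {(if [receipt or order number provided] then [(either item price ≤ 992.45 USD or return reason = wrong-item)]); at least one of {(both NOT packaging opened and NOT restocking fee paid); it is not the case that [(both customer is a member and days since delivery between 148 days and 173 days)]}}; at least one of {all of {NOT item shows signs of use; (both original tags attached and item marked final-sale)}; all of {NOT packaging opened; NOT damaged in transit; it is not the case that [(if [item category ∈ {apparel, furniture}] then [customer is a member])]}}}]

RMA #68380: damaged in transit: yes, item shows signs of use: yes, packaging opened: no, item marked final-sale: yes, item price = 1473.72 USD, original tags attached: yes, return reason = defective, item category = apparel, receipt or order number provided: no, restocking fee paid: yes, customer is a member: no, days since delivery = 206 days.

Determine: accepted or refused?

Accepted

Atomic conditions:
  receipt or order number provided: no → false
  item price ≤ 992.45 USD: 1473.72 ≤ 992.45 is false
  return reason = wrong-item: defective == wrong-item is false
  NOT packaging opened: no → true
  NOT restocking fee paid: yes → false
  customer is a member: no → false
  days since delivery between 148 days and 173 days: 206 in [148, 173] is false
  NOT item shows signs of use: yes → false
  original tags attached: yes → true
  item marked final-sale: yes → true
  NOT damaged in transit: yes → false
  item category ∈ {apparel, furniture}: apparel is in the set → true
Combine:
[1.1.1.2] false OR false = false
[1.1.1] false → false (antecedent false ⇒ implication holds) = true
[1.1.2.1] true AND false = false
[1.1.2.2.1] false AND false = false
[1.1.2.2] NOT false = true
[1.1.2] false OR true = true
[1.1] true AND true = true
[1.2.1.2] true AND true = true
[1.2.1] false AND true = false
[1.2.2.3.1] true → false = false
[1.2.2.3] NOT false = true
[1.2.2] true AND false AND true = false
[1.2] false OR false = false
[1] true AND false = false
[root] NOT false = true
Overall: true → accepted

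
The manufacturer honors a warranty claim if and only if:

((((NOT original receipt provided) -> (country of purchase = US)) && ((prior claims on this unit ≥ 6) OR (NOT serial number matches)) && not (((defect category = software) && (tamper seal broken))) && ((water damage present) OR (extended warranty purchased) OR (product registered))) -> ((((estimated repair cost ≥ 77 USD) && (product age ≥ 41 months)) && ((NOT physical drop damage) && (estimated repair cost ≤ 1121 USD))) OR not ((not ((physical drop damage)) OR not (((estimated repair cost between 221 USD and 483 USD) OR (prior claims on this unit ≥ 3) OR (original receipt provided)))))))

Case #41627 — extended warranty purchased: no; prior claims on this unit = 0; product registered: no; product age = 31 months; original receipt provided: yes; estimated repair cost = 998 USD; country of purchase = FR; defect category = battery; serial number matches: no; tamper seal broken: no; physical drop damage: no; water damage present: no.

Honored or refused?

Honored

Atomic conditions:
  NOT original receipt provided: yes → false
  country of purchase = US: FR == US is false
  prior claims on this unit ≥ 6: 0 ≥ 6 is false
  NOT serial number matches: no → true
  defect category = software: battery == software is false
  tamper seal broken: no → false
  water damage present: no → false
  extended warranty purchased: no → false
  product registered: no → false
  estimated repair cost ≥ 77 USD: 998 ≥ 77 is true
  product age ≥ 41 months: 31 ≥ 41 is false
  NOT physical drop damage: no → true
  estimated repair cost ≤ 1121 USD: 998 ≤ 1121 is true
  physical drop damage: no → false
  estimated repair cost between 221 USD and 483 USD: 998 in [221, 483] is false
  prior claims on this unit ≥ 3: 0 ≥ 3 is false
  original receipt provided: yes → true
Combine:
[1.1] false → false (antecedent false ⇒ implication holds) = true
[1.2] false OR true = true
[1.3.1] false AND false = false
[1.3] NOT false = true
[1.4] false OR false OR false = false
[1] true AND true AND true AND false = false
[2.1.1] true AND false = false
[2.1.2] true AND true = true
[2.1] false AND true = false
[2.2.1.1] NOT false = true
[2.2.1.2.1] false OR false OR true = true
[2.2.1.2] NOT true = false
[2.2.1] true OR false = true
[2.2] NOT true = false
[2] false OR false = false
[root] false → false (antecedent false ⇒ implication holds) = true
Overall: true → honored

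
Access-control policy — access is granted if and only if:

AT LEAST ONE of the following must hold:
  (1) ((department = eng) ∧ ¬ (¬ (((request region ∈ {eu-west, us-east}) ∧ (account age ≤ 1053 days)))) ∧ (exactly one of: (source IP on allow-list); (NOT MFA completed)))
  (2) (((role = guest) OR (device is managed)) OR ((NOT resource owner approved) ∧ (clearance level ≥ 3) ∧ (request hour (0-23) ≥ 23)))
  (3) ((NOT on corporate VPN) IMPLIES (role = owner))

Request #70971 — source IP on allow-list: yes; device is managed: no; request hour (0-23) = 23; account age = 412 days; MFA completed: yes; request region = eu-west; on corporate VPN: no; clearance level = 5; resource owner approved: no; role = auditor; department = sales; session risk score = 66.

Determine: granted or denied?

Granted

Atomic conditions:
  department = eng: sales == eng is false
  request region ∈ {eu-west, us-east}: eu-west is in the set → true
  account age ≤ 1053 days: 412 ≤ 1053 is true
  source IP on allow-list: yes → true
  NOT MFA completed: yes → false
  role = guest: auditor == guest is false
  device is managed: no → false
  NOT resource owner approved: no → true
  clearance level ≥ 3: 5 ≥ 3 is true
  request hour (0-23) ≥ 23: 23 ≥ 23 is true
  NOT on corporate VPN: no → true
  role = owner: auditor == owner is false
Combine:
[1.2.1.1] true AND true = true
[1.2.1] NOT true = false
[1.2] NOT false = true
[1.3] exactly-one(true, false) = true
[1] false AND true AND true = false
[2.1] false OR false = false
[2.2] true AND true AND true = true
[2] false OR true = true
[3] true → false = false
[root] false OR true OR false = true
Overall: true → granted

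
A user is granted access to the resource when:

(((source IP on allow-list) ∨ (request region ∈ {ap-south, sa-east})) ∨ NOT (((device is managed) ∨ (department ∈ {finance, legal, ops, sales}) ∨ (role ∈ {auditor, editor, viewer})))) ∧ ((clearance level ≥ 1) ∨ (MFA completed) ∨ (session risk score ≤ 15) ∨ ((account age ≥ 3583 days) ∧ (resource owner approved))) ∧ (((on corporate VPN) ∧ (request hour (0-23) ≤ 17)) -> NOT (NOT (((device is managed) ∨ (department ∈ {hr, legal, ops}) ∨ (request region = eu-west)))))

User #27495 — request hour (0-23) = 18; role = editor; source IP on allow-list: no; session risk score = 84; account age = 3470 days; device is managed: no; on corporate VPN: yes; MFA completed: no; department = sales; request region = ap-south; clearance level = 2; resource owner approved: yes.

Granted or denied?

Granted

Atomic conditions:
  source IP on allow-list: no → false
  request region ∈ {ap-south, sa-east}: ap-south is in the set → true
  device is managed: no → false
  department ∈ {finance, legal, ops, sales}: sales is in the set → true
  role ∈ {auditor, editor, viewer}: editor is in the set → true
  clearance level ≥ 1: 2 ≥ 1 is true
  MFA completed: no → false
  session risk score ≤ 15: 84 ≤ 15 is false
  account age ≥ 3583 days: 3470 ≥ 3583 is false
  resource owner approved: yes → true
  on corporate VPN: yes → true
  request hour (0-23) ≤ 17: 18 ≤ 17 is false
  department ∈ {hr, legal, ops}: sales is not in the set → false
  request region = eu-west: ap-south == eu-west is false
Combine:
[1.1] false OR true = true
[1.2.1] false OR true OR true = true
[1.2] NOT true = false
[1] true OR false = true
[2.4] false AND true = false
[2] true OR false OR false OR false = true
[3.1] true AND false = false
[3.2.1.1] false OR false OR false = false
[3.2.1] NOT false = true
[3.2] NOT true = false
[3] false → false (antecedent false ⇒ implication holds) = true
[root] true AND true AND true = true
Overall: true → granted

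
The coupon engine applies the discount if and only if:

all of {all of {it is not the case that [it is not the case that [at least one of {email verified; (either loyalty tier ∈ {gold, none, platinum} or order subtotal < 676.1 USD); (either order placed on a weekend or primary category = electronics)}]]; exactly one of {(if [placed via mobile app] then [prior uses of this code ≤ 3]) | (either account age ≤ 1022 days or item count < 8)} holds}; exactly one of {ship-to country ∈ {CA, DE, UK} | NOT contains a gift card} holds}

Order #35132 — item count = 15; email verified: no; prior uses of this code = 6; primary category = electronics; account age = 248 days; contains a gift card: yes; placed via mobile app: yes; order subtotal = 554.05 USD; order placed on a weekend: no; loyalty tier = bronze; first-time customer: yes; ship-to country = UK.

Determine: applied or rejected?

Atomic conditions:
  email verified: no → false
  loyalty tier ∈ {gold, none, platinum}: bronze is not in the set → false
  order subtotal < 676.1 USD: 554.05 < 676.1 is true
  order placed on a weekend: no → false
  primary category = electronics: electronics == electronics is true
  placed via mobile app: yes → true
  prior uses of this code ≤ 3: 6 ≤ 3 is false
  account age ≤ 1022 days: 248 ≤ 1022 is true
  item count < 8: 15 < 8 is false
  ship-to country ∈ {CA, DE, UK}: UK is in the set → true
  NOT contains a gift card: yes → false
Combine:
[1.1.1.1.2] false OR true = true
[1.1.1.1.3] false OR true = true
[1.1.1.1] false OR true OR true = true
[1.1.1] NOT true = false
[1.1] NOT false = true
[1.2.1] true → false = false
[1.2.2] true OR false = true
[1.2] exactly-one(false, true) = true
[1] true AND true = true
[2] exactly-one(true, false) = true
[root] true AND true = true
Overall: true → applied

Applied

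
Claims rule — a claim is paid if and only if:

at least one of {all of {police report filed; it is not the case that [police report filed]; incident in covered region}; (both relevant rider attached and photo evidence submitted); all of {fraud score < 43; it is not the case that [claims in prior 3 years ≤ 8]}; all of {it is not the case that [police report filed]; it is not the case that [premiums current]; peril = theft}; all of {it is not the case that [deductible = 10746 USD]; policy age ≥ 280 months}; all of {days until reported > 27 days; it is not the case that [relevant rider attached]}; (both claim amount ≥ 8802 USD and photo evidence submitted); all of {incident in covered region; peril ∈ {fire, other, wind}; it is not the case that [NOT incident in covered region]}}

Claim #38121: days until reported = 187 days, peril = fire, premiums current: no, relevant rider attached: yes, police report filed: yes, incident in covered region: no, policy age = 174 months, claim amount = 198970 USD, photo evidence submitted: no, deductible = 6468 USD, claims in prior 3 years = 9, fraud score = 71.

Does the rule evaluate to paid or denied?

Denied

Atomic conditions:
  police report filed: yes → true
  incident in covered region: no → false
  relevant rider attached: yes → true
  photo evidence submitted: no → false
  fraud score < 43: 71 < 43 is false
  claims in prior 3 years ≤ 8: 9 ≤ 8 is false
  premiums current: no → false
  peril = theft: fire == theft is false
  deductible = 10746 USD: 6468 == 10746 is false
  policy age ≥ 280 months: 174 ≥ 280 is false
  days until reported > 27 days: 187 > 27 is true
  claim amount ≥ 8802 USD: 198970 ≥ 8802 is true
  peril ∈ {fire, other, wind}: fire is in the set → true
  NOT incident in covered region: no → true
Combine:
[1.2] NOT true = false
[1] true AND false AND false = false
[2] true AND false = false
[3.2] NOT false = true
[3] false AND true = false
[4.1] NOT true = false
[4.2] NOT false = true
[4] false AND true AND false = false
[5.1] NOT false = true
[5] true AND false = false
[6.2] NOT true = false
[6] true AND false = false
[7] true AND false = false
[8.3] NOT true = false
[8] false AND true AND false = false
[root] false OR false OR false OR false OR false OR false OR false OR false = false
Overall: false → denied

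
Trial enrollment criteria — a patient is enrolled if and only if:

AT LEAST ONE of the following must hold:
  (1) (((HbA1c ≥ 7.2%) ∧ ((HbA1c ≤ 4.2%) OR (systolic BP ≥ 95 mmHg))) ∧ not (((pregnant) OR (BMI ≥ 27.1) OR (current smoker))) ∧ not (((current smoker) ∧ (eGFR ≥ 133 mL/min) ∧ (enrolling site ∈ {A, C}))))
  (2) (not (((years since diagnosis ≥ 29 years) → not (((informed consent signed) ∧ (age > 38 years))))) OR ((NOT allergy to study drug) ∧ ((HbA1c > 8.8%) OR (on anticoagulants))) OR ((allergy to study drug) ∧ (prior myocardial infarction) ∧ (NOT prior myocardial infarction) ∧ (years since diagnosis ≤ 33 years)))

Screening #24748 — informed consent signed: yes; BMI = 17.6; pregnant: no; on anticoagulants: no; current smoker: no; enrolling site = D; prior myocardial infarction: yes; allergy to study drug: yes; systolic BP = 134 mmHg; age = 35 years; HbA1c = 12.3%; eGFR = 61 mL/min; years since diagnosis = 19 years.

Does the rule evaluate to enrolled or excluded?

Atomic conditions:
  HbA1c ≥ 7.2%: 12.3 ≥ 7.2 is true
  HbA1c ≤ 4.2%: 12.3 ≤ 4.2 is false
  systolic BP ≥ 95 mmHg: 134 ≥ 95 is true
  pregnant: no → false
  BMI ≥ 27.1: 17.6 ≥ 27.1 is false
  current smoker: no → false
  eGFR ≥ 133 mL/min: 61 ≥ 133 is false
  enrolling site ∈ {A, C}: D is not in the set → false
  years since diagnosis ≥ 29 years: 19 ≥ 29 is false
  informed consent signed: yes → true
  age > 38 years: 35 > 38 is false
  NOT allergy to study drug: yes → false
  HbA1c > 8.8%: 12.3 > 8.8 is true
  on anticoagulants: no → false
  allergy to study drug: yes → true
  prior myocardial infarction: yes → true
  NOT prior myocardial infarction: yes → false
  years since diagnosis ≤ 33 years: 19 ≤ 33 is true
Combine:
[1.1.2] false OR true = true
[1.1] true AND true = true
[1.2.1] false OR false OR false = false
[1.2] NOT false = true
[1.3.1] false AND false AND false = false
[1.3] NOT false = true
[1] true AND true AND true = true
[2.1.1.2.1] true AND false = false
[2.1.1.2] NOT false = true
[2.1.1] false → true (antecedent false ⇒ implication holds) = true
[2.1] NOT true = false
[2.2.2] true OR false = true
[2.2] false AND true = false
[2.3] true AND true AND false AND true = false
[2] false OR false OR false = false
[root] true OR false = true
Overall: true → enrolled

Enrolled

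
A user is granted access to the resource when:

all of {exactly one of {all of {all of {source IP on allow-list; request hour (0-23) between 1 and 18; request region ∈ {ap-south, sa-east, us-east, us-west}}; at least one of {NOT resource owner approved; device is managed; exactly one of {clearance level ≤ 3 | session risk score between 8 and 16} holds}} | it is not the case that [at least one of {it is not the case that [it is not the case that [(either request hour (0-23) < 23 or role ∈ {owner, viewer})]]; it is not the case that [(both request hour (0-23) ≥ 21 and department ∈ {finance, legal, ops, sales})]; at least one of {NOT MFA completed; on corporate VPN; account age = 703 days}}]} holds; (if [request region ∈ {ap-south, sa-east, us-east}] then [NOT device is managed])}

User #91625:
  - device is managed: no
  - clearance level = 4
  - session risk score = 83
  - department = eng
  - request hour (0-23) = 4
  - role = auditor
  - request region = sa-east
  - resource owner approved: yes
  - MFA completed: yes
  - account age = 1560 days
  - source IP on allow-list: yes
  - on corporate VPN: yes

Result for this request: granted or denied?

Denied

Atomic conditions:
  source IP on allow-list: yes → true
  request hour (0-23) between 1 and 18: 4 in [1, 18] is true
  request region ∈ {ap-south, sa-east, us-east, us-west}: sa-east is in the set → true
  NOT resource owner approved: yes → false
  device is managed: no → false
  clearance level ≤ 3: 4 ≤ 3 is false
  session risk score between 8 and 16: 83 in [8, 16] is false
  request hour (0-23) < 23: 4 < 23 is true
  role ∈ {owner, viewer}: auditor is not in the set → false
  request hour (0-23) ≥ 21: 4 ≥ 21 is false
  department ∈ {finance, legal, ops, sales}: eng is not in the set → false
  NOT MFA completed: yes → false
  on corporate VPN: yes → true
  account age = 703 days: 1560 == 703 is false
  request region ∈ {ap-south, sa-east, us-east}: sa-east is in the set → true
  NOT device is managed: no → true
Combine:
[1.1.1] true AND true AND true = true
[1.1.2.3] exactly-one(false, false) = false
[1.1.2] false OR false OR false = false
[1.1] true AND false = false
[1.2.1.1.1.1] true OR false = true
[1.2.1.1.1] NOT true = false
[1.2.1.1] NOT false = true
[1.2.1.2.1] false AND false = false
[1.2.1.2] NOT false = true
[1.2.1.3] false OR true OR false = true
[1.2.1] true OR true OR true = true
[1.2] NOT true = false
[1] exactly-one(false, false) = false
[2] true → true = true
[root] false AND true = false
Overall: false → denied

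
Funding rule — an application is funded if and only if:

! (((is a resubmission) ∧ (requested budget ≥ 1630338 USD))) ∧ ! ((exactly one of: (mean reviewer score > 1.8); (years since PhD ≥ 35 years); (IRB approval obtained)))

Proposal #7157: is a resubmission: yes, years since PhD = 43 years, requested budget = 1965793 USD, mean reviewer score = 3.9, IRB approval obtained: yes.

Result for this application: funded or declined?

Declined

Atomic conditions:
  is a resubmission: yes → true
  requested budget ≥ 1630338 USD: 1965793 ≥ 1630338 is true
  mean reviewer score > 1.8: 3.9 > 1.8 is true
  years since PhD ≥ 35 years: 43 ≥ 35 is true
  IRB approval obtained: yes → true
Combine:
[1.1] true AND true = true
[1] NOT true = false
[2.1] exactly-one(true, true, true) = false
[2] NOT false = true
[root] false AND true = false
Overall: false → declined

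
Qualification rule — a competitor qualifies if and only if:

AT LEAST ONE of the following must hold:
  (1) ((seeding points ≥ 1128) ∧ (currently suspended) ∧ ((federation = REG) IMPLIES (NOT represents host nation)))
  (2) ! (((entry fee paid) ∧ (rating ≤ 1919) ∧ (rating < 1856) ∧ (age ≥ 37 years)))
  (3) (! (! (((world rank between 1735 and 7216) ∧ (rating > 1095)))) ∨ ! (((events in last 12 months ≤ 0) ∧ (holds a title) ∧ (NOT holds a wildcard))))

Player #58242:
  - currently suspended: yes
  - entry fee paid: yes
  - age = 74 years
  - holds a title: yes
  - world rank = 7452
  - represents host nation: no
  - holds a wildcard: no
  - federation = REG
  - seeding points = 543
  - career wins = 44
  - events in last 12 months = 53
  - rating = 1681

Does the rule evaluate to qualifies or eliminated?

Qualifies

Atomic conditions:
  seeding points ≥ 1128: 543 ≥ 1128 is false
  currently suspended: yes → true
  federation = REG: REG == REG is true
  NOT represents host nation: no → true
  entry fee paid: yes → true
  rating ≤ 1919: 1681 ≤ 1919 is true
  rating < 1856: 1681 < 1856 is true
  age ≥ 37 years: 74 ≥ 37 is true
  world rank between 1735 and 7216: 7452 in [1735, 7216] is false
  rating > 1095: 1681 > 1095 is true
  events in last 12 months ≤ 0: 53 ≤ 0 is false
  holds a title: yes → true
  NOT holds a wildcard: no → true
Combine:
[1.3] true → true = true
[1] false AND true AND true = false
[2.1] true AND true AND true AND true = true
[2] NOT true = false
[3.1.1.1] false AND true = false
[3.1.1] NOT false = true
[3.1] NOT true = false
[3.2.1] false AND true AND true = false
[3.2] NOT false = true
[3] false OR true = true
[root] false OR false OR true = true
Overall: true → qualifies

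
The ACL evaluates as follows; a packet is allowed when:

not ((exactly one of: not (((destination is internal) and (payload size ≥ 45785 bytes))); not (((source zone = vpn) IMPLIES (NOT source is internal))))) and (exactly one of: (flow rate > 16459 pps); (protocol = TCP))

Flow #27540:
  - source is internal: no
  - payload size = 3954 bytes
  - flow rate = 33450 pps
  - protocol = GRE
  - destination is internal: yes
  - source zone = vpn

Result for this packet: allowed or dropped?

Atomic conditions:
  destination is internal: yes → true
  payload size ≥ 45785 bytes: 3954 ≥ 45785 is false
  source zone = vpn: vpn == vpn is true
  NOT source is internal: no → true
  flow rate > 16459 pps: 33450 > 16459 is true
  protocol = TCP: GRE == TCP is false
Combine:
[1.1.1.1] true AND false = false
[1.1.1] NOT false = true
[1.1.2.1] true → true = true
[1.1.2] NOT true = false
[1.1] exactly-one(true, false) = true
[1] NOT true = false
[2] exactly-one(true, false) = true
[root] false AND true = false
Overall: false → dropped

Dropped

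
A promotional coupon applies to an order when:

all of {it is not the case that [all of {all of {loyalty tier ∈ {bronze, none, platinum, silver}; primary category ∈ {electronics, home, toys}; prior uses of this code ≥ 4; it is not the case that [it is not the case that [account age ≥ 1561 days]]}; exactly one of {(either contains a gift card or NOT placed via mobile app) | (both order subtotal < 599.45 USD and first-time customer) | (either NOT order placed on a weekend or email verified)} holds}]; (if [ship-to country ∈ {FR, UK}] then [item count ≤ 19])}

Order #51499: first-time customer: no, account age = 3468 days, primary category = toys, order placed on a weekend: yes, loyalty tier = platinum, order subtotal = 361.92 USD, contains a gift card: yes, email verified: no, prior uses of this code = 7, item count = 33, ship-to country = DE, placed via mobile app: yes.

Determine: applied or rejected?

Rejected

Atomic conditions:
  loyalty tier ∈ {bronze, none, platinum, silver}: platinum is in the set → true
  primary category ∈ {electronics, home, toys}: toys is in the set → true
  prior uses of this code ≥ 4: 7 ≥ 4 is true
  account age ≥ 1561 days: 3468 ≥ 1561 is true
  contains a gift card: yes → true
  NOT placed via mobile app: yes → false
  order subtotal < 599.45 USD: 361.92 < 599.45 is true
  first-time customer: no → false
  NOT order placed on a weekend: yes → false
  email verified: no → false
  ship-to country ∈ {FR, UK}: DE is not in the set → false
  item count ≤ 19: 33 ≤ 19 is false
Combine:
[1.1.1.4.1] NOT true = false
[1.1.1.4] NOT false = true
[1.1.1] true AND true AND true AND true = true
[1.1.2.1] true OR false = true
[1.1.2.2] true AND false = false
[1.1.2.3] false OR false = false
[1.1.2] exactly-one(true, false, false) = true
[1.1] true AND true = true
[1] NOT true = false
[2] false → false (antecedent false ⇒ implication holds) = true
[root] false AND true = false
Overall: false → rejected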